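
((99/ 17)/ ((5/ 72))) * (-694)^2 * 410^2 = 115420869336960/ 17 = 6789462902174.12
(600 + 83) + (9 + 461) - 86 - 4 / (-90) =48017 / 45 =1067.04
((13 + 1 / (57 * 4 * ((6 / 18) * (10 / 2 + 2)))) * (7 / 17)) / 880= 0.01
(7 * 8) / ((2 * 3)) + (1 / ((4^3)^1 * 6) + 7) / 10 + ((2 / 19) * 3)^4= 1675371483 / 166810880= 10.04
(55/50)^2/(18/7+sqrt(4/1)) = 847/3200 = 0.26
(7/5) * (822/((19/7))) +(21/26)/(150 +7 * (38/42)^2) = 10274479593/24233170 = 423.98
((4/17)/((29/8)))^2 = 1024/243049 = 0.00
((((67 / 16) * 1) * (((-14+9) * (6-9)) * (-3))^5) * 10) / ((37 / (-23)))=1421789203125 / 296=4803341902.45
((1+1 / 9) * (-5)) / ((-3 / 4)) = 200 / 27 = 7.41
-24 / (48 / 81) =-81 / 2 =-40.50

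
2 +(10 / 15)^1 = 8 / 3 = 2.67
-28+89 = 61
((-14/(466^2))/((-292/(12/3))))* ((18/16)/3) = 21/63409552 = 0.00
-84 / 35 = -12 / 5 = -2.40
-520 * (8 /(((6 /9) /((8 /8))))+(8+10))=-15600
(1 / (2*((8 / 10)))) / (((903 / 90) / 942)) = 58.68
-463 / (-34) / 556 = 463 / 18904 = 0.02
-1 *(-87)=87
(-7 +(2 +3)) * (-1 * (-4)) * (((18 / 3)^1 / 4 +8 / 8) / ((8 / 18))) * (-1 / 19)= 45 / 19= 2.37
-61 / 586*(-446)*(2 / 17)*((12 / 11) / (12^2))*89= 1210667 / 328746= 3.68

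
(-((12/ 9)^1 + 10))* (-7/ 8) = 119/ 12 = 9.92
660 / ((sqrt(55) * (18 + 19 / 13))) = 4.57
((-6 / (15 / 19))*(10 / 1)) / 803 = -76 / 803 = -0.09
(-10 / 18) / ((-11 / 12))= 20 / 33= 0.61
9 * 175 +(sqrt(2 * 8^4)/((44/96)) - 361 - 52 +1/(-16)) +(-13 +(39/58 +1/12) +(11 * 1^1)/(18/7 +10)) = 1536 * sqrt(2)/11 +1601591/1392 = 1348.04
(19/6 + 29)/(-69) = -193/414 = -0.47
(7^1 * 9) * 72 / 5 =4536 / 5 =907.20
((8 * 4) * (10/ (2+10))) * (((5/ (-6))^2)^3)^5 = 4656612873077392578125/ 41451359947637504606208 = 0.11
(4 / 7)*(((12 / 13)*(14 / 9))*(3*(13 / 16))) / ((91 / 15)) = 0.33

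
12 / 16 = 3 / 4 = 0.75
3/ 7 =0.43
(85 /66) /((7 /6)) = 85 /77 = 1.10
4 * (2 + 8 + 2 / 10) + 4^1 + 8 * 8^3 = 20704 / 5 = 4140.80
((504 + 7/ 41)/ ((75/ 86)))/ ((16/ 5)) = 888853/ 4920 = 180.66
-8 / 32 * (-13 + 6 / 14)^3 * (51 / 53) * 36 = 312795648 / 18179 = 17206.43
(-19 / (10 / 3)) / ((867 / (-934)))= 8873 / 1445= 6.14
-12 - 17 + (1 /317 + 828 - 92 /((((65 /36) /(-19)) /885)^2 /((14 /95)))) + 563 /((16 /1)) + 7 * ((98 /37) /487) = -90809361125857213199 /77226550960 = -1175882646.54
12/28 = 3/7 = 0.43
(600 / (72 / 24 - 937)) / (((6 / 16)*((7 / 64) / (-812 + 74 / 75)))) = 124571648 / 9807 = 12702.32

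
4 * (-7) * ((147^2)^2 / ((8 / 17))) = -55566916839 / 2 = -27783458419.50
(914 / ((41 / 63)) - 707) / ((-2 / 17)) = -486115 / 82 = -5928.23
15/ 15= 1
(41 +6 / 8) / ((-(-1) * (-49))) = -167 / 196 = -0.85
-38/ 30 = -19/ 15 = -1.27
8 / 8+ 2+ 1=4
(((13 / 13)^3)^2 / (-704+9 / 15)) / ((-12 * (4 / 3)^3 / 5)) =225 / 900352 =0.00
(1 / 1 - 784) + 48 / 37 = -28923 / 37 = -781.70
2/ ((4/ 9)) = 9/ 2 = 4.50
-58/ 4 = -29/ 2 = -14.50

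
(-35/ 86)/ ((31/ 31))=-35/ 86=-0.41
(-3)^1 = -3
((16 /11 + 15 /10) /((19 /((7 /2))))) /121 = 455 /101156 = 0.00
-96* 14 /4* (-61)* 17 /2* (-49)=-8536584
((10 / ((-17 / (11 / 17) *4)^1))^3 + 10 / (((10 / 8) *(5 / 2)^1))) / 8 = 3088776957 / 7724022080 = 0.40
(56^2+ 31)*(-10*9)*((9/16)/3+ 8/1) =-18669465/8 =-2333683.12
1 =1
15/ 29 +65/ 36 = 2425/ 1044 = 2.32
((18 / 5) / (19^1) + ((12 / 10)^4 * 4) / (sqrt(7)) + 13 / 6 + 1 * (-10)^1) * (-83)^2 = -31061.61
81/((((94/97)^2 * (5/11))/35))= 58683933/8836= 6641.46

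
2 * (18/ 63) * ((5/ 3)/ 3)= 20/ 63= 0.32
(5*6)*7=210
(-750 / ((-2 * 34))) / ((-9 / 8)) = -9.80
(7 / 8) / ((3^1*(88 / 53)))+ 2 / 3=593 / 704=0.84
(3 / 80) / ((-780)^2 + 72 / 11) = 11 / 178465920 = 0.00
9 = 9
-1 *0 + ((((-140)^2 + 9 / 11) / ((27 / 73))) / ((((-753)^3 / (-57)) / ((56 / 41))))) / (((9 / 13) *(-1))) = -0.01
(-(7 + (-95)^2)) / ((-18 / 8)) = 36128 / 9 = 4014.22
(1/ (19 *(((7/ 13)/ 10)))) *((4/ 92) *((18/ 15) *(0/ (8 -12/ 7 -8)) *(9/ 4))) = 0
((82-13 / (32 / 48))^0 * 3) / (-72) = -1 / 24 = -0.04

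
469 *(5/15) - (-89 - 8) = 760/3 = 253.33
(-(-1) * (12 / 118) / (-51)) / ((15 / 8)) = -16 / 15045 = -0.00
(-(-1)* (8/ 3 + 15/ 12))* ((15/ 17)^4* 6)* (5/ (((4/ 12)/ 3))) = 107071875/ 167042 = 640.99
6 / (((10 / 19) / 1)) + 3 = 72 / 5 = 14.40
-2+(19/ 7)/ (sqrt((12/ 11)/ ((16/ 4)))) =-2+19*sqrt(33)/ 21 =3.20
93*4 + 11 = 383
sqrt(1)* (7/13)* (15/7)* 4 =60/13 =4.62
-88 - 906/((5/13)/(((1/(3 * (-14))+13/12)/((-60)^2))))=-22350707/252000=-88.69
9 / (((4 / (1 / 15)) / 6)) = 9 / 10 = 0.90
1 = 1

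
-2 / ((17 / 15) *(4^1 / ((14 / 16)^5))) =-252105 / 1114112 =-0.23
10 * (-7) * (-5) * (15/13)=5250/13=403.85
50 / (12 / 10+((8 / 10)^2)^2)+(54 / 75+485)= 6498554 / 12575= 516.78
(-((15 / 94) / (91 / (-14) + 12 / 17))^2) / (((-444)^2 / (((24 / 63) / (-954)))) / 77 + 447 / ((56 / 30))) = 0.00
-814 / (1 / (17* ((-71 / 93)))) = 982498 / 93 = 10564.49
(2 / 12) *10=5 / 3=1.67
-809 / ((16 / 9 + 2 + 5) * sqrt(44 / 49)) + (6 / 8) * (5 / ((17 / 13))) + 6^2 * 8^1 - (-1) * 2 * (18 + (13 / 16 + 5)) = 46035 / 136 - 50967 * sqrt(11) / 1738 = 241.23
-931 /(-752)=931 /752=1.24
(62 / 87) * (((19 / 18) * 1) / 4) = 589 / 3132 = 0.19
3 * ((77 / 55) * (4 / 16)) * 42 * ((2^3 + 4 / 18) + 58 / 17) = 8722 / 17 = 513.06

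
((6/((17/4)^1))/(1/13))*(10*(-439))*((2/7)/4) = -684840/119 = -5754.96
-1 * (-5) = 5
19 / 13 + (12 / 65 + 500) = 32607 / 65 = 501.65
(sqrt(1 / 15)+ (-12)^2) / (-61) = -144 / 61-sqrt(15) / 915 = -2.36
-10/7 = -1.43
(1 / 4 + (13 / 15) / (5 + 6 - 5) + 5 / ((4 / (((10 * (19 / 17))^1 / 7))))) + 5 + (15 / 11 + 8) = 3947549 / 235620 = 16.75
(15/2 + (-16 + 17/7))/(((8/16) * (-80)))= 17/112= 0.15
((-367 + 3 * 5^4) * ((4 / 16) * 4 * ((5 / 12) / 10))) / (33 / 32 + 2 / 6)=6032 / 131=46.05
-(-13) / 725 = 13 / 725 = 0.02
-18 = -18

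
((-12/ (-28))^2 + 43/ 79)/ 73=2818/ 282583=0.01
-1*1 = -1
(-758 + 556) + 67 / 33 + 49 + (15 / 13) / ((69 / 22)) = -1485988 / 9867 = -150.60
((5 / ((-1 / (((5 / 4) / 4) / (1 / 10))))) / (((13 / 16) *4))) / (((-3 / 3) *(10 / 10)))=125 / 26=4.81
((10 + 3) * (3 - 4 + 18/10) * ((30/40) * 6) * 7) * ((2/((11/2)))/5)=6552/275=23.83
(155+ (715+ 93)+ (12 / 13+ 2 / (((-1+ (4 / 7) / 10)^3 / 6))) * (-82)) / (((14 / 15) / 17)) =37544.72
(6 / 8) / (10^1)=3 / 40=0.08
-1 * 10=-10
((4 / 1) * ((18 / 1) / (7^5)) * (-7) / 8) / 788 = -9 / 1891988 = -0.00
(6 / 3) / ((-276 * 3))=-1 / 414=-0.00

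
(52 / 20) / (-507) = -1 / 195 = -0.01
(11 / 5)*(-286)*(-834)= 524752.80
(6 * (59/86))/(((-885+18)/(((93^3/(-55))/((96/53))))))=838408113/21871520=38.33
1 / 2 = 0.50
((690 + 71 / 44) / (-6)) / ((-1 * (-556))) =-30431 / 146784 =-0.21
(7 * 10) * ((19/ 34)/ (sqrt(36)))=665/ 102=6.52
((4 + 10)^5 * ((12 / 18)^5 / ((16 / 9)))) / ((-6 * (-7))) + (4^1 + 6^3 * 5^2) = 514556 / 81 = 6352.54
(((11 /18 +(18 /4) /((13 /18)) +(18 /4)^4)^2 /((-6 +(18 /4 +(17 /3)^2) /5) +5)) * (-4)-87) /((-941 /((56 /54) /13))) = 21335169800987 /2286800125272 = 9.33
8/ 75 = 0.11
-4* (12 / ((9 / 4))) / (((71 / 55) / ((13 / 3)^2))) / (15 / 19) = -2260544 / 5751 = -393.07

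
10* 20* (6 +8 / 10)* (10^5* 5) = 680000000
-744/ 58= -372/ 29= -12.83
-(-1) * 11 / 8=11 / 8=1.38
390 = 390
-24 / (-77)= 24 / 77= 0.31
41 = 41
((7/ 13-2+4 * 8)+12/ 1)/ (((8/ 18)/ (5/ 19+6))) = 592263/ 988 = 599.46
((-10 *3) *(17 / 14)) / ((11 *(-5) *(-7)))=-51 / 539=-0.09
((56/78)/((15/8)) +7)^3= 80565593759/200201625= 402.42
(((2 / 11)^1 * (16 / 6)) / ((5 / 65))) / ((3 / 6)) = 416 / 33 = 12.61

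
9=9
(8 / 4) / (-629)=-0.00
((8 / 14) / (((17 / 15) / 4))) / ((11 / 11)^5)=240 / 119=2.02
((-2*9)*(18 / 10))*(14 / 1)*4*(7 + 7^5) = -152536608 / 5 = -30507321.60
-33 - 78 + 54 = -57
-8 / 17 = -0.47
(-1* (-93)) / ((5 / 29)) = 2697 / 5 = 539.40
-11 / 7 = -1.57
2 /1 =2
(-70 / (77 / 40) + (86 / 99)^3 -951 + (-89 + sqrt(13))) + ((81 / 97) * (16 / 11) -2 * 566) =-2202.89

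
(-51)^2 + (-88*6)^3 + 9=-147195342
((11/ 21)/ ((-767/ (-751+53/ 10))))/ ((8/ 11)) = 902297/ 1288560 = 0.70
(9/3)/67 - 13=-868/67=-12.96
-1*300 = -300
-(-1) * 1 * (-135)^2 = 18225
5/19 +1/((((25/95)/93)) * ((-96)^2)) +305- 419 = -33181769/291840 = -113.70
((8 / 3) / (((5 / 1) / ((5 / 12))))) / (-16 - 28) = -1 / 198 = -0.01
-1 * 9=-9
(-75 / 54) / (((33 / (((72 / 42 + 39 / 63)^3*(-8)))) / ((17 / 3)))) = 583100 / 24057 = 24.24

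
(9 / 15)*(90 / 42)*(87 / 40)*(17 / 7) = 13311 / 1960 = 6.79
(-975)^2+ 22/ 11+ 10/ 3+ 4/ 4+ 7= 2851915/ 3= 950638.33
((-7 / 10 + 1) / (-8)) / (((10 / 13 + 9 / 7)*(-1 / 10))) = 273 / 1496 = 0.18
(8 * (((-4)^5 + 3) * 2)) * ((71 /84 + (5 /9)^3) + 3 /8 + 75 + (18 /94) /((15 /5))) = -299556043834 /239841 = -1248977.63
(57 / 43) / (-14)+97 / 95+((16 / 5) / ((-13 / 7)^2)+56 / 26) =38738003 / 9665110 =4.01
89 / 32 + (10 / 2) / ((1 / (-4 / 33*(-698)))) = 449657 / 1056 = 425.81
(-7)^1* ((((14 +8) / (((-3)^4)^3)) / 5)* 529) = -81466 / 2657205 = -0.03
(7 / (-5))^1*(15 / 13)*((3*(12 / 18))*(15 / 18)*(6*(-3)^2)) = -1890 / 13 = -145.38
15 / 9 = 1.67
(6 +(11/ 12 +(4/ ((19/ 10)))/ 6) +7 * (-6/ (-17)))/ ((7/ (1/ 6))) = 37745/ 162792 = 0.23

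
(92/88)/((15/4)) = 46/165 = 0.28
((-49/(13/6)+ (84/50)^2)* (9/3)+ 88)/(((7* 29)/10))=465092/329875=1.41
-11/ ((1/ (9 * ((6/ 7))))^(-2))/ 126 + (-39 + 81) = 2204419/ 52488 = 42.00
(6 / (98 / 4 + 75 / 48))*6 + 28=4084 / 139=29.38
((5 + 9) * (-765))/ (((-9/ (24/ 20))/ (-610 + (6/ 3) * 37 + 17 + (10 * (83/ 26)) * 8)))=-4893756/ 13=-376442.77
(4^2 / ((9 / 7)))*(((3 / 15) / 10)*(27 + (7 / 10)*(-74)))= -6944 / 1125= -6.17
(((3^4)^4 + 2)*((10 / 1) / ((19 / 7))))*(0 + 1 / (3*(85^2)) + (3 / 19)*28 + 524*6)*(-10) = -4329088321631276 / 867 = -4993181455168.72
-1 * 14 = -14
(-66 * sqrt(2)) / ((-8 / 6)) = 99 * sqrt(2) / 2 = 70.00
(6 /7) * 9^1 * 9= 486 /7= 69.43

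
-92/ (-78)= 46/ 39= 1.18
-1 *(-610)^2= -372100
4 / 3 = 1.33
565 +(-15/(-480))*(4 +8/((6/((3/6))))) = 27127/48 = 565.15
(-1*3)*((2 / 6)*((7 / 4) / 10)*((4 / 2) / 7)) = -1 / 20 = -0.05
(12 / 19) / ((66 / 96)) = 192 / 209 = 0.92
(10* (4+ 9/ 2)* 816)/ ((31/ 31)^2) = 69360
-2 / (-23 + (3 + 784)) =-1 / 382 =-0.00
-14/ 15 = -0.93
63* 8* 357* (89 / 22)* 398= 3186704808 / 11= 289700437.09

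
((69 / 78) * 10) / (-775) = -23 / 2015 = -0.01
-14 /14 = -1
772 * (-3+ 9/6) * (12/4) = -3474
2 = 2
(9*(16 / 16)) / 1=9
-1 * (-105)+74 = 179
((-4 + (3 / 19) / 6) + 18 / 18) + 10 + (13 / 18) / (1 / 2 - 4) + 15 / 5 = 9.82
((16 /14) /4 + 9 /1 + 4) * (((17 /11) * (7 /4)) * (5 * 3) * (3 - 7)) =-23715 /11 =-2155.91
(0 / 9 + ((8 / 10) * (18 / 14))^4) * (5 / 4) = 419904 / 300125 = 1.40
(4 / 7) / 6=2 / 21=0.10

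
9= 9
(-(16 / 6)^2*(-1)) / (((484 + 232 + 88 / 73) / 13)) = 15184 / 117801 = 0.13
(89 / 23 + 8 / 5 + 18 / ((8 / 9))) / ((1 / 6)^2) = 106479 / 115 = 925.90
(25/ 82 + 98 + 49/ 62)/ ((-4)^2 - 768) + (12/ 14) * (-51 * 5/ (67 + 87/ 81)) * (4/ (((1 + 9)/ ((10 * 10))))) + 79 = -152372700903/ 3074304968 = -49.56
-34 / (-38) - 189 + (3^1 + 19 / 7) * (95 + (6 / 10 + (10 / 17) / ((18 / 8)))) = 7319014 / 20349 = 359.67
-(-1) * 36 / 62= 18 / 31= 0.58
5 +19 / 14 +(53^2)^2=7890487.36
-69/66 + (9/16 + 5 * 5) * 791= 3558525/176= 20218.89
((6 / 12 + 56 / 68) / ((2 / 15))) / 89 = 675 / 6052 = 0.11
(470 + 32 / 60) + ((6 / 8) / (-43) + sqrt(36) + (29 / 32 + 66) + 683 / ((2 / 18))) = 138090313 / 20640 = 6690.42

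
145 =145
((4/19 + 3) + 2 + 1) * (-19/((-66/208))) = 12272/33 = 371.88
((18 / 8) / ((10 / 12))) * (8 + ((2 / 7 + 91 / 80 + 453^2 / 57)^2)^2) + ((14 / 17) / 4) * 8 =989810362476940634755722029736619 / 2178790300467200000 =454293541817537.32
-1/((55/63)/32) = -2016/55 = -36.65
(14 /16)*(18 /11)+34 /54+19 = 25021 /1188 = 21.06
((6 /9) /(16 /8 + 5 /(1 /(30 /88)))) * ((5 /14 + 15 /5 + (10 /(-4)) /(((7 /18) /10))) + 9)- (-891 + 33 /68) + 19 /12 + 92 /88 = 1131440575 /1280202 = 883.80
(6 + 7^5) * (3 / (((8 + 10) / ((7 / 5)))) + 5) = 2639641 / 30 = 87988.03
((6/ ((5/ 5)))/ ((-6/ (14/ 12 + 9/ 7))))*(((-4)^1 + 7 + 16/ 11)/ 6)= -721/ 396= -1.82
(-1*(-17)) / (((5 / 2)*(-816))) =-1 / 120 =-0.01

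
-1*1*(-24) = 24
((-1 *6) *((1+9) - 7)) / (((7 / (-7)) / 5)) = 90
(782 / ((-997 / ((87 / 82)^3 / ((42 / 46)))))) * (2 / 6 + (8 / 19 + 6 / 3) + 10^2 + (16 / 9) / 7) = -27043642484377 / 255891818588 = -105.68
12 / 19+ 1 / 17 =0.69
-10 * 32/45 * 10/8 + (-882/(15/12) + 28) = -30892/45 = -686.49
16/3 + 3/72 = 43/8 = 5.38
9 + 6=15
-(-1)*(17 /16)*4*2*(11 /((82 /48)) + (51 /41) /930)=1391569 /25420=54.74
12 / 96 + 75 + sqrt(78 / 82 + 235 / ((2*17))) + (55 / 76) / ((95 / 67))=sqrt(15279634) / 1394 + 218435 / 2888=78.44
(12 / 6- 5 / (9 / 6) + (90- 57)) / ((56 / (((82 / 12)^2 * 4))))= 159695 / 1512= 105.62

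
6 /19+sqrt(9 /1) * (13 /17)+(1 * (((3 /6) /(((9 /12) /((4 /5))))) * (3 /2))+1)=7122 /1615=4.41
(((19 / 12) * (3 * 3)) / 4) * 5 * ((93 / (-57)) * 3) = -1395 / 16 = -87.19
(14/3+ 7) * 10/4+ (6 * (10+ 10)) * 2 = 1615/6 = 269.17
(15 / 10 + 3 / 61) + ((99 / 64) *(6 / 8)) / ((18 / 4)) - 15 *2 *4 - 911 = -8035939 / 7808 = -1029.19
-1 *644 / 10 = -64.40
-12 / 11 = -1.09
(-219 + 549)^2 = 108900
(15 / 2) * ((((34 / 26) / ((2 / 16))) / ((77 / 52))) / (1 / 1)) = 4080 / 77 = 52.99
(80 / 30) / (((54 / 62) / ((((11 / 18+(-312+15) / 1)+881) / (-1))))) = -1304852 / 729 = -1789.92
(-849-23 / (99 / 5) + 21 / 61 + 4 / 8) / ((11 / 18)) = -10258055 / 7381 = -1389.79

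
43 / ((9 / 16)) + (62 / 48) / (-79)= 434723 / 5688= 76.43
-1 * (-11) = 11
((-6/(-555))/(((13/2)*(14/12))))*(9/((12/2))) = 0.00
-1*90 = -90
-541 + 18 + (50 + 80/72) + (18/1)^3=48241/9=5360.11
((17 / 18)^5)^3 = 2862423051509815793 / 6746640616477458432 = 0.42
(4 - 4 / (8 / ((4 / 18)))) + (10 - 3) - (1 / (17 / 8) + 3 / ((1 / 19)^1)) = -7127 / 153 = -46.58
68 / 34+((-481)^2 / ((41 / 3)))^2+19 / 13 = 6262765817202 / 21853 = 286586089.65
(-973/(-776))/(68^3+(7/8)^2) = 7784/1951998609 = 0.00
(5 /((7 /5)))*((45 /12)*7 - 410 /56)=6625 /98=67.60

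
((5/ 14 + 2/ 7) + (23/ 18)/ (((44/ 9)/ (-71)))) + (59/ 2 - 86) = -45839/ 616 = -74.41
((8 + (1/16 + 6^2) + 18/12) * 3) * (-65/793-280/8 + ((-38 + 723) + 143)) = 6611301/61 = 108381.98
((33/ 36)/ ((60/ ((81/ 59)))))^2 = 9801/ 22278400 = 0.00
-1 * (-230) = 230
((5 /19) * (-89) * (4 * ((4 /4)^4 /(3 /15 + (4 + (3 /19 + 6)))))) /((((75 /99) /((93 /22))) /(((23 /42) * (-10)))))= 317285 /1148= 276.38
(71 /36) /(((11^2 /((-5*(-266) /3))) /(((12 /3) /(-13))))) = -94430 /42471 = -2.22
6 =6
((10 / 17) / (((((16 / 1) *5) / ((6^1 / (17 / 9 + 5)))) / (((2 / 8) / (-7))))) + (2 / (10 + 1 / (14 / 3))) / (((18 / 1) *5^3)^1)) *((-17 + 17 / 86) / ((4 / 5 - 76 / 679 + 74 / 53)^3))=1522873851951294463145 / 5791812479216510483962368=0.00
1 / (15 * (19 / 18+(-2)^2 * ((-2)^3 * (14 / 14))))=-6 / 2785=-0.00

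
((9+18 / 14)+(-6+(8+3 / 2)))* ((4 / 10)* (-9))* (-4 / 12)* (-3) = -1737 / 35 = -49.63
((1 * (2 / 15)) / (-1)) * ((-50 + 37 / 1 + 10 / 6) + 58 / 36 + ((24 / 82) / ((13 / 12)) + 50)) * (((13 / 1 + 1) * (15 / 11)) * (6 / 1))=-10892476 / 17589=-619.28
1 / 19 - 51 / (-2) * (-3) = -2905 / 38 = -76.45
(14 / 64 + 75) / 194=2407 / 6208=0.39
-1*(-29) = 29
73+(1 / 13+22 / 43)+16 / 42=868328 / 11739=73.97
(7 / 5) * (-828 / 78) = -14.86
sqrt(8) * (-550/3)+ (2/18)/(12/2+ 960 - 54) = 1/8208 - 1100 * sqrt(2)/3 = -518.54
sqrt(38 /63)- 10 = -10 + sqrt(266) /21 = -9.22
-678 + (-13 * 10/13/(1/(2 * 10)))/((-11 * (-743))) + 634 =-359812/8173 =-44.02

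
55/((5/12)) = 132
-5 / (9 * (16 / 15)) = -25 / 48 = -0.52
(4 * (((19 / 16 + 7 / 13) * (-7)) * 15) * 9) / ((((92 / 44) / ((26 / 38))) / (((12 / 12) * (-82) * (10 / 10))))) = 153004005 / 874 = 175061.79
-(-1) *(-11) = -11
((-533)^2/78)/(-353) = -21853/2118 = -10.32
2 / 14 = 1 / 7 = 0.14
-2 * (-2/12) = 1/3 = 0.33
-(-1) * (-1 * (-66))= 66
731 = 731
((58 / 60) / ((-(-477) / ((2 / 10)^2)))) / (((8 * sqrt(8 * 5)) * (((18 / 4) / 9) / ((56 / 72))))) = 203 * sqrt(10) / 257580000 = 0.00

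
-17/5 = -3.40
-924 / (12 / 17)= -1309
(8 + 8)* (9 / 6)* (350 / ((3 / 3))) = 8400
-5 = -5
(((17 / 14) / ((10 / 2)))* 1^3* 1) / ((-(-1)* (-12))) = -17 / 840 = -0.02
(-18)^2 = 324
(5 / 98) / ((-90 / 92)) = -23 / 441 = -0.05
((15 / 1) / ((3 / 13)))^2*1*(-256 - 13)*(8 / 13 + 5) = -6382025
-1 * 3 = -3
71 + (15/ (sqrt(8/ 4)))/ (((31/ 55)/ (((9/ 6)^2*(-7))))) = 71- 51975*sqrt(2)/ 248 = -225.39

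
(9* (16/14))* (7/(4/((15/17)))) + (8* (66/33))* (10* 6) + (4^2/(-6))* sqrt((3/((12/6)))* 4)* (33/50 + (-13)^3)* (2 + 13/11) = 16590/17 + 3074876* sqrt(6)/165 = 46623.62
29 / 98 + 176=17277 / 98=176.30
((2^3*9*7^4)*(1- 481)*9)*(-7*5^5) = 16336404000000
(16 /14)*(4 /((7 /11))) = 352 /49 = 7.18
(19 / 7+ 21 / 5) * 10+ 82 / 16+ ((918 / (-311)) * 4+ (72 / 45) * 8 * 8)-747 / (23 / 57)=-3377589549 / 2002840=-1686.40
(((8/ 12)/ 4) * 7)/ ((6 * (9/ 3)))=7/ 108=0.06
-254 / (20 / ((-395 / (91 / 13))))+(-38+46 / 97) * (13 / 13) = 679.12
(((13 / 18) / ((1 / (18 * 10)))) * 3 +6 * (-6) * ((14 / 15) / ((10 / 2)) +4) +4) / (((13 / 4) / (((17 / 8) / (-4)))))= -51697 / 1300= -39.77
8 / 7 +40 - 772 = -5116 / 7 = -730.86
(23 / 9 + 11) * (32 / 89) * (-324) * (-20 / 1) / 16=175680 / 89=1973.93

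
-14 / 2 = -7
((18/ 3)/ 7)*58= 348/ 7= 49.71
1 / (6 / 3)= 1 / 2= 0.50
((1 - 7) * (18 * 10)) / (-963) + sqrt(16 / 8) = 120 / 107 + sqrt(2) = 2.54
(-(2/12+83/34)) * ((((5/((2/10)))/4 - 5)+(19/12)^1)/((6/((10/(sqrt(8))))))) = -665 * sqrt(2)/216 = -4.35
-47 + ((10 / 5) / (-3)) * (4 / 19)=-2687 / 57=-47.14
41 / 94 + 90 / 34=4927 / 1598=3.08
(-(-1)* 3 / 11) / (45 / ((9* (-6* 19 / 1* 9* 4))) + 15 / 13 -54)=-160056 / 31014643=-0.01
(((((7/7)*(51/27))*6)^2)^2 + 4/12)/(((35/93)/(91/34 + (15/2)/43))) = 12333485036/98685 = 124978.32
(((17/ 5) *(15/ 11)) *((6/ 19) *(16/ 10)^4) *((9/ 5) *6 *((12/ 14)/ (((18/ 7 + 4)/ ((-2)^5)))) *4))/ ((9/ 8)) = -23102226432/ 15021875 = -1537.91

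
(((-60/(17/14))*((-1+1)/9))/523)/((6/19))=0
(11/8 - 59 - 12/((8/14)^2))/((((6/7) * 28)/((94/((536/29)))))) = -20.00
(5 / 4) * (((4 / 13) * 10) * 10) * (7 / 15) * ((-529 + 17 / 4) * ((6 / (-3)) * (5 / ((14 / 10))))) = 2623750 / 39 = 67275.64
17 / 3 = 5.67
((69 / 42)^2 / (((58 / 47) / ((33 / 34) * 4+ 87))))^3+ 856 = 56688292613369747131271 / 7217702194121216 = 7854063.67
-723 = -723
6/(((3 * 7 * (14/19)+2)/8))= 228/83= 2.75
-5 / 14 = -0.36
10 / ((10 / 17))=17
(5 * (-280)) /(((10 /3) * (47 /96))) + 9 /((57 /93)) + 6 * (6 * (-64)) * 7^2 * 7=-706465863 /893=-791115.19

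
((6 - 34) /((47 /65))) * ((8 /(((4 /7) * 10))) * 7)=-379.49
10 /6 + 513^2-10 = 789482 /3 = 263160.67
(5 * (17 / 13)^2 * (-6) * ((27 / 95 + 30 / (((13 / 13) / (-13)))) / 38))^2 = 1030342013321481 / 3722098081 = 276817.53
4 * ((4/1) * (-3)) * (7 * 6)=-2016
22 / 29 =0.76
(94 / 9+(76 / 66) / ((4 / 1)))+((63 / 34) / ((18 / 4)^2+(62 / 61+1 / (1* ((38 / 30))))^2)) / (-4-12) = 18246069542903 / 1700884998648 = 10.73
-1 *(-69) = 69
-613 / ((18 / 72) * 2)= -1226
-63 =-63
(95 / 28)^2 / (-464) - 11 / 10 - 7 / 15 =-8684111 / 5456640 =-1.59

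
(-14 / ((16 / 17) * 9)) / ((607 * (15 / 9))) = -119 / 72840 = -0.00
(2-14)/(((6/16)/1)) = -32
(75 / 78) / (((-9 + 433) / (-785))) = -19625 / 11024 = -1.78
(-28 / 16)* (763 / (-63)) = 763 / 36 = 21.19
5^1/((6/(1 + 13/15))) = 1.56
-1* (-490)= 490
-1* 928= -928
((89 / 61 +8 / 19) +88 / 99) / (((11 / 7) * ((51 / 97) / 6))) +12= 32.11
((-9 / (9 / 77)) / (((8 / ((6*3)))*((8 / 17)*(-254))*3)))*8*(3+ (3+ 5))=43197 / 1016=42.52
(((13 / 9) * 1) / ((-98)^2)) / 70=13 / 6050520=0.00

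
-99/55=-9/5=-1.80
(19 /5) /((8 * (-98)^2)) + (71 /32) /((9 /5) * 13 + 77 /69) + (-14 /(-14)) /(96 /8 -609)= 172402011389 /1939787492160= 0.09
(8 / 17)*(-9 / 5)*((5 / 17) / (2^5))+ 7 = 8083 / 1156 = 6.99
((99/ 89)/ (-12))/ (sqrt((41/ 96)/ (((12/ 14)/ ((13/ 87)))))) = -0.34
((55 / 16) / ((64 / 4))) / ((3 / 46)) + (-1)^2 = 1649 / 384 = 4.29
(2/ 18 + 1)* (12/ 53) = 40/ 159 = 0.25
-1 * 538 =-538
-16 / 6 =-8 / 3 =-2.67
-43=-43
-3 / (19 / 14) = -2.21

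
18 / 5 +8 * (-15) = -582 / 5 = -116.40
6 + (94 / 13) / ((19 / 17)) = 3080 / 247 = 12.47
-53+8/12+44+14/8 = -79/12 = -6.58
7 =7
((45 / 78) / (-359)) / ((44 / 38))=-285 / 205348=-0.00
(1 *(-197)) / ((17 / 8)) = -1576 / 17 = -92.71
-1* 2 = -2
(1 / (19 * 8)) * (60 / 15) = 1 / 38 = 0.03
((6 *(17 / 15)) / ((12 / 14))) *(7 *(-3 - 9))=-3332 / 5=-666.40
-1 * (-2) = 2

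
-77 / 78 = -0.99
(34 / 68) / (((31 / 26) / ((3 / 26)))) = 3 / 62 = 0.05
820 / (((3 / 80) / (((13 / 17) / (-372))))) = -213200 / 4743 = -44.95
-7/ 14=-1/ 2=-0.50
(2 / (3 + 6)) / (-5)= -2 / 45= -0.04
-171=-171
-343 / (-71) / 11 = 343 / 781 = 0.44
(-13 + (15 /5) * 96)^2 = 75625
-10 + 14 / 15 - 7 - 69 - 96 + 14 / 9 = -8078 / 45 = -179.51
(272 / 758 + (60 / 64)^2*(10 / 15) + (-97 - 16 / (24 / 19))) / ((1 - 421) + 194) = 15822949 / 32891136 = 0.48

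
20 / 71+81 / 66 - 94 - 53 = -227257 / 1562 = -145.49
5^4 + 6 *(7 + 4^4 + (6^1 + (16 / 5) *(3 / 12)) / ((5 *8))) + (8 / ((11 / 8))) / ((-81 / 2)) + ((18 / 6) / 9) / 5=98185661 / 44550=2203.94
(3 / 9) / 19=1 / 57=0.02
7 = 7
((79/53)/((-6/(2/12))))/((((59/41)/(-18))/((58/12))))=93931/37524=2.50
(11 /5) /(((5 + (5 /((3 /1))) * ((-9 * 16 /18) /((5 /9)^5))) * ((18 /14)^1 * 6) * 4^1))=-9625 /33337224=-0.00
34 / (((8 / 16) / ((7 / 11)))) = 476 / 11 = 43.27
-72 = -72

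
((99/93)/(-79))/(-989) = 33/2422061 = 0.00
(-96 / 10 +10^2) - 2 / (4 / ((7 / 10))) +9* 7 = 3061 / 20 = 153.05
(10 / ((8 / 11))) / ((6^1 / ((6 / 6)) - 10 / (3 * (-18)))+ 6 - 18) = -1485 / 628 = -2.36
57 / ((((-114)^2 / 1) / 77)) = 77 / 228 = 0.34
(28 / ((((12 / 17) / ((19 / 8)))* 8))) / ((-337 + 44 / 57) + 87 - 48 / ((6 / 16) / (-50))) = 42959 / 22438016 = 0.00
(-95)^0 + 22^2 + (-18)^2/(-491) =484.34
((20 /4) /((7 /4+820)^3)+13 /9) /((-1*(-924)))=461681494619 /295334098869348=0.00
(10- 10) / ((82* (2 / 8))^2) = 0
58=58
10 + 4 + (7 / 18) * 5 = 287 / 18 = 15.94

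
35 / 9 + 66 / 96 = 659 / 144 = 4.58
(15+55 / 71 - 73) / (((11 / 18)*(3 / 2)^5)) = -260032 / 21087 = -12.33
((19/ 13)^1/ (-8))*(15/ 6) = -95/ 208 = -0.46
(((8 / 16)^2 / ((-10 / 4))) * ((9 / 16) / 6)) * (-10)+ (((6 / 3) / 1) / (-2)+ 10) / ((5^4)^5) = 286102294922163 / 3051757812500000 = 0.09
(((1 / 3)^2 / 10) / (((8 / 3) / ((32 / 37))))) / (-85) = -2 / 47175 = -0.00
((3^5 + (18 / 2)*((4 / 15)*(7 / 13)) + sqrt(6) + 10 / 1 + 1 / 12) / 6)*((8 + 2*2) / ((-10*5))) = -198413 / 19500 - sqrt(6) / 25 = -10.27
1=1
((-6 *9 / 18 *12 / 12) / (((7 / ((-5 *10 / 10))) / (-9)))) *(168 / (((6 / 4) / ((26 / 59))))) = -56160 / 59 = -951.86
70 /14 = 5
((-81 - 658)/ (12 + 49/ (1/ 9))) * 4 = -2956/ 453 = -6.53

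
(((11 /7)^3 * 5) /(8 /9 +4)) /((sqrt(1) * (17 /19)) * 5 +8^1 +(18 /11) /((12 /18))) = 75867 /285376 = 0.27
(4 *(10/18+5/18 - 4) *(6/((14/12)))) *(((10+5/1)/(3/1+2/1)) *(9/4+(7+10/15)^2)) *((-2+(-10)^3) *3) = 250958916/7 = 35851273.71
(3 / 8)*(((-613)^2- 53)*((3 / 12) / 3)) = 93929 / 8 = 11741.12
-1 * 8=-8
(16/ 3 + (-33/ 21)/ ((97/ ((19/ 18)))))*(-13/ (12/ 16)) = -1689350/ 18333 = -92.15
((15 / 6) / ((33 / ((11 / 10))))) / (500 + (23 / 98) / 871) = 42679 / 256074138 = 0.00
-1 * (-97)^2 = -9409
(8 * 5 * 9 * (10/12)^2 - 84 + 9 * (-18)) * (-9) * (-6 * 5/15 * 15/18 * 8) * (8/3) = 1280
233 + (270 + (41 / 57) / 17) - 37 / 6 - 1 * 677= -349081 / 1938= -180.12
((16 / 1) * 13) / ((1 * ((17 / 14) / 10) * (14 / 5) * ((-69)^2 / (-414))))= -20800 / 391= -53.20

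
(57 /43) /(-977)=-57 /42011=-0.00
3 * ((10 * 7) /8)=105 /4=26.25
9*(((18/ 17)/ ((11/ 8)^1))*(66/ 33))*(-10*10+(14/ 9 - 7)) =-273312/ 187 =-1461.56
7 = 7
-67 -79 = -146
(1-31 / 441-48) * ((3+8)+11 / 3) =-913352 / 1323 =-690.36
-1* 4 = -4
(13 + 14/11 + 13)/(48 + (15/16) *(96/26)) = 1300/2453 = 0.53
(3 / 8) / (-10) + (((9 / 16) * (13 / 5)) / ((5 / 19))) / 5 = 537 / 500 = 1.07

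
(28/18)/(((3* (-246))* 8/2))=-7/13284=-0.00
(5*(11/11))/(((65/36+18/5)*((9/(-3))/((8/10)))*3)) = -80/973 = -0.08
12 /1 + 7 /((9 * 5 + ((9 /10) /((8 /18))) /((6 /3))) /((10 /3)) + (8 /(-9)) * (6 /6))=1166244 /92987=12.54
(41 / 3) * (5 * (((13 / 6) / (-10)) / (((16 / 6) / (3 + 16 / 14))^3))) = -38998011 / 702464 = -55.52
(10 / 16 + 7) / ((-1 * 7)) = -61 / 56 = -1.09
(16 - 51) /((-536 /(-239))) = -8365 /536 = -15.61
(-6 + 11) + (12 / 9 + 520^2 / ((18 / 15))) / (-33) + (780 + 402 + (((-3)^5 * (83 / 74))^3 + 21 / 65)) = -52810786027359179 / 2607616440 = -20252513.07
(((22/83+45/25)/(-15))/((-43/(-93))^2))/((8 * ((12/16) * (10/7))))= -0.08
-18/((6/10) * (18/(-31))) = 155/3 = 51.67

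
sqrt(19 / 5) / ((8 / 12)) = 3 *sqrt(95) / 10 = 2.92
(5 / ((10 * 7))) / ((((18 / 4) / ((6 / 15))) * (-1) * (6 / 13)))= -13 / 945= -0.01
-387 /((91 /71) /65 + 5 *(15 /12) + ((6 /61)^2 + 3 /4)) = -511209585 /9285512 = -55.05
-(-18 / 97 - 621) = 621.19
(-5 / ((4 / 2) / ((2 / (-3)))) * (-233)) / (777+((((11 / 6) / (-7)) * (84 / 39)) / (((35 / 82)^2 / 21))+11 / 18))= -0.54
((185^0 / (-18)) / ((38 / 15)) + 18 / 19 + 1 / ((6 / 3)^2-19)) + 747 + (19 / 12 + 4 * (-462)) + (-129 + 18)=-114908 / 95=-1209.56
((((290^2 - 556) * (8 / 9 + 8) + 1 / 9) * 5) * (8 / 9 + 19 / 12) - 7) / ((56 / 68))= 50560797809 / 4536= 11146560.36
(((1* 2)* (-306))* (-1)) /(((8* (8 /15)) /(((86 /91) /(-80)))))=-1.69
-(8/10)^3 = -64/125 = -0.51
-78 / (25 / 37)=-2886 / 25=-115.44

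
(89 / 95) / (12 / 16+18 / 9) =356 / 1045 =0.34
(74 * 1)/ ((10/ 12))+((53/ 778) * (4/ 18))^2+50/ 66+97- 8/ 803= 9180366114457/ 49211859015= 186.55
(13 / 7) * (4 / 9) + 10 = 682 / 63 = 10.83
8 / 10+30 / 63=134 / 105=1.28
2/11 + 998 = 10980/11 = 998.18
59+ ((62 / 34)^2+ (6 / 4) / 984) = 11816161 / 189584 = 62.33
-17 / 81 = -0.21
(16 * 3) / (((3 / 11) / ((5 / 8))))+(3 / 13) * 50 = 121.54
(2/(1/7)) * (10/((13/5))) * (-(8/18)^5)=-716800/767637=-0.93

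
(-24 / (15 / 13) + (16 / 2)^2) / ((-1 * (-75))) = 72 / 125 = 0.58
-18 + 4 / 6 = -17.33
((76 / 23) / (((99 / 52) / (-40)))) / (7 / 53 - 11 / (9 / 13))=2094560 / 475387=4.41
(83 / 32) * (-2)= -83 / 16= -5.19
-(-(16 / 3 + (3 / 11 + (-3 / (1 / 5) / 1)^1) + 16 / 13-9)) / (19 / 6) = -14726 / 2717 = -5.42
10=10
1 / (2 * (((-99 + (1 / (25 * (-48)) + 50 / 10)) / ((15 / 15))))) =-600 / 112801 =-0.01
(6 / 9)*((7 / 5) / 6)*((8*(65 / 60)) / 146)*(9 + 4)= 1183 / 9855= 0.12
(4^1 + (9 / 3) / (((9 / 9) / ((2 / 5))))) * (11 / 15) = 286 / 75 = 3.81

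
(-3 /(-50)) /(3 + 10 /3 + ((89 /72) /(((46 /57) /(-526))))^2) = 457056 /4944734277025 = 0.00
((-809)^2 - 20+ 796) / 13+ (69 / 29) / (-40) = 50404.33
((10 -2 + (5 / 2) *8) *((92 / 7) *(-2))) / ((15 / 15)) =-736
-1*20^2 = -400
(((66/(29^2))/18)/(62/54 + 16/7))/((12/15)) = 315/198476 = 0.00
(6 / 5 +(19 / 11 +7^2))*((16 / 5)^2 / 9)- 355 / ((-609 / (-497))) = -9196409 / 39875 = -230.63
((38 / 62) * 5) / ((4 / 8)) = 190 / 31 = 6.13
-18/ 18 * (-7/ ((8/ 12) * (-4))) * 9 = -189/ 8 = -23.62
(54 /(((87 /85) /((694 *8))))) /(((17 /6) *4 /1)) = 749520 /29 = 25845.52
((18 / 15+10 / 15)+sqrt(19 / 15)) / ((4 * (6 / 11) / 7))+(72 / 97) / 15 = 9.65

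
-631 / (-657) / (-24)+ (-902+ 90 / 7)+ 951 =6823127 / 110376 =61.82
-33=-33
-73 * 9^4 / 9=-53217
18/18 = 1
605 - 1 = 604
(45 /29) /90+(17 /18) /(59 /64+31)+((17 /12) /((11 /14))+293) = 1729427983 /5865453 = 294.85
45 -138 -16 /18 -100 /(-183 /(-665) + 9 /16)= -5702495 /26739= -213.27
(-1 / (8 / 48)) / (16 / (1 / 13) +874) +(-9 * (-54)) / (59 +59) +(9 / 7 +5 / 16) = 20417533 / 3574928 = 5.71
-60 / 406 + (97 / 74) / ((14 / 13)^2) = 413237 / 420616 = 0.98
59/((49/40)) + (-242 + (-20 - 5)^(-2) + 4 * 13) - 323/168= -105661949/735000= -143.76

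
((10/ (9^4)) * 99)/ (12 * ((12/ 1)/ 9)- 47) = -110/ 22599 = -0.00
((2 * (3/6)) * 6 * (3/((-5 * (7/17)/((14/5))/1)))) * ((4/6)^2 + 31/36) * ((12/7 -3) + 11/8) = -799/280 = -2.85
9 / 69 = 0.13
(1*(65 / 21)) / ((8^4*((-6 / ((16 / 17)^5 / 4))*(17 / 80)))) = -0.00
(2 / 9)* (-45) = -10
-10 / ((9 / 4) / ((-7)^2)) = -1960 / 9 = -217.78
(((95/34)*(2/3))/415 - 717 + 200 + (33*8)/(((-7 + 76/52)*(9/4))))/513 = -20503070/19543761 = -1.05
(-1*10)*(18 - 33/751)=-134850/751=-179.56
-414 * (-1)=414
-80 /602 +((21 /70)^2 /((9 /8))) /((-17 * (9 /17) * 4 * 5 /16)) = -47408 /338625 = -0.14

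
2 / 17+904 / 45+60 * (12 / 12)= 61358 / 765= 80.21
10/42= 5/21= 0.24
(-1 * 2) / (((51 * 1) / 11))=-22 / 51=-0.43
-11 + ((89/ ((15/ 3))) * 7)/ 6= 9.77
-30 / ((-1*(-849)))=-10 / 283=-0.04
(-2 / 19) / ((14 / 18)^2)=-162 / 931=-0.17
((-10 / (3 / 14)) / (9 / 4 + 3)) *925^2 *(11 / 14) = -376475000 / 63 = -5975793.65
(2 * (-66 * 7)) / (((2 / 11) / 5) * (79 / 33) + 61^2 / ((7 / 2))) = -2934855 / 3377084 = -0.87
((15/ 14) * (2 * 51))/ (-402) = -255/ 938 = -0.27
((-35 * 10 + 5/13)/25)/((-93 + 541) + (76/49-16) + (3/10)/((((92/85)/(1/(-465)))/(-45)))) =-254061864/7876912745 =-0.03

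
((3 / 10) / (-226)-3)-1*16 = -42943 / 2260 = -19.00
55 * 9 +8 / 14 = 3469 / 7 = 495.57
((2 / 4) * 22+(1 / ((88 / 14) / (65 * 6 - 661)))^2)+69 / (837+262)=3978409179 / 2127664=1869.85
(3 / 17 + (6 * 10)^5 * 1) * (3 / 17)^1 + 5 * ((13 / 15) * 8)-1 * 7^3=118972532702 / 867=137223221.11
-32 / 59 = -0.54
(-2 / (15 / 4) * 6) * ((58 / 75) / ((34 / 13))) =-6032 / 6375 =-0.95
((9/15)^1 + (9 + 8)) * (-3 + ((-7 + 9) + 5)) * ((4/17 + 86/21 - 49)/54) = -2806672/48195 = -58.24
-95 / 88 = -1.08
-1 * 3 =-3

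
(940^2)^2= 780748960000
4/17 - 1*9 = -149/17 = -8.76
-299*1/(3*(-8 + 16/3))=299/8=37.38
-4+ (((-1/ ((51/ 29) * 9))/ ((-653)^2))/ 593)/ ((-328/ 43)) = -152274638264449/ 38068659566424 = -4.00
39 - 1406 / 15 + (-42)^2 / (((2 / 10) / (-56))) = -7409621 / 15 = -493974.73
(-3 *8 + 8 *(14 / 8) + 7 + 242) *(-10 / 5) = -478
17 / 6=2.83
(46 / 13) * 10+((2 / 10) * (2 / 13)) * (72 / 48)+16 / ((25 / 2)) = 11931 / 325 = 36.71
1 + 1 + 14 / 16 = 2.88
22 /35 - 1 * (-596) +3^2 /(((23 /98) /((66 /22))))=572896 /805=711.67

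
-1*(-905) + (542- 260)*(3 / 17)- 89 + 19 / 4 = 59195 / 68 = 870.51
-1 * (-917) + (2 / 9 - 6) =8201 / 9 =911.22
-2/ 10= -1/ 5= -0.20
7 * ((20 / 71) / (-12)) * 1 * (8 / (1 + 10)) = -0.12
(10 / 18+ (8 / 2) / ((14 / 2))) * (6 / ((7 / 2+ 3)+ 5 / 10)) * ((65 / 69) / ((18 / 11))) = 50765 / 91287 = 0.56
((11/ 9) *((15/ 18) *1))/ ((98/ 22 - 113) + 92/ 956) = -0.01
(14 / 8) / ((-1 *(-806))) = 7 / 3224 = 0.00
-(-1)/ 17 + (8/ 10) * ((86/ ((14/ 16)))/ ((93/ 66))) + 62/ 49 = 57.13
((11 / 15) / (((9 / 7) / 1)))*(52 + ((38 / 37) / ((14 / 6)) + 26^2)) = 2075326 / 4995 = 415.48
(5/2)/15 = 1/6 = 0.17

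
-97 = -97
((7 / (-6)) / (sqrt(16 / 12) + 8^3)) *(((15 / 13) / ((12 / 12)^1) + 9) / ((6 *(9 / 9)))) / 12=-2464 / 7667673 + 77 *sqrt(3) / 184024152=-0.00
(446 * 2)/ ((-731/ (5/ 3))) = -4460/ 2193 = -2.03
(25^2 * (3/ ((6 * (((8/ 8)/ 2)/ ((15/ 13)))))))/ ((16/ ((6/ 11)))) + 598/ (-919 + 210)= 19256513/ 811096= 23.74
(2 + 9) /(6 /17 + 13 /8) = 1496 /269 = 5.56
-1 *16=-16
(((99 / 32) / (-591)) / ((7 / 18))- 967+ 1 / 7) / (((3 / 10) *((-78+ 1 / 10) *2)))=177775275 / 8593928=20.69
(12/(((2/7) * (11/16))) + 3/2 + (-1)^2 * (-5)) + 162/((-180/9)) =2722/55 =49.49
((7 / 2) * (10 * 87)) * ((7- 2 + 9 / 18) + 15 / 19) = 727755 / 38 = 19151.45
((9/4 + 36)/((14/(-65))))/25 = -1989/280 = -7.10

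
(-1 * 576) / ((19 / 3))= -1728 / 19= -90.95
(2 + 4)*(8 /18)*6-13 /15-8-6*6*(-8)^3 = 18439.13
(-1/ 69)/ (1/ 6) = -2/ 23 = -0.09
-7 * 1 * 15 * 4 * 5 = -2100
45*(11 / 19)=495 / 19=26.05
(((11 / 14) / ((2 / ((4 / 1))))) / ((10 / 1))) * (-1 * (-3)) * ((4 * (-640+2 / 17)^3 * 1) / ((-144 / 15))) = 252843516387 / 4913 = 51464180.01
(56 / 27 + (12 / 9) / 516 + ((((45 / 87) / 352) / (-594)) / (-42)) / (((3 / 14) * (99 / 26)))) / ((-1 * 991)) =-80405734091 / 38370341994336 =-0.00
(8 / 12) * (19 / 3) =38 / 9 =4.22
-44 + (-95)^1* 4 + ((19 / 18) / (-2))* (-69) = -4651 / 12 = -387.58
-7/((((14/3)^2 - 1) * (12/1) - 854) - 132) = 21/2210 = 0.01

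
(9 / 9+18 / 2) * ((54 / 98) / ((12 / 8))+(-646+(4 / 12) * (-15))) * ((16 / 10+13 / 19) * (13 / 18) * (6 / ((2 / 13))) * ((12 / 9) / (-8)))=55674853 / 798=69767.99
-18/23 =-0.78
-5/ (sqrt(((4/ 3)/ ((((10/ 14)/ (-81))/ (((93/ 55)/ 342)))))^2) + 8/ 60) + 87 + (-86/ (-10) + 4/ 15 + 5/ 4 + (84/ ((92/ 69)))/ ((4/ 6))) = 38512019/ 207120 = 185.94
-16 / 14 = -8 / 7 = -1.14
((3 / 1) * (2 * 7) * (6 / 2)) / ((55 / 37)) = 84.76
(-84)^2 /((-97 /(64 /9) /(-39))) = 1956864 /97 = 20173.86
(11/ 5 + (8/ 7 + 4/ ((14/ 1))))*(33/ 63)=1397/ 735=1.90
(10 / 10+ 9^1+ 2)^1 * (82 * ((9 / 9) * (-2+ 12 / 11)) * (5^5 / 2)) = -15375000 / 11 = -1397727.27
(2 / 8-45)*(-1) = 179 / 4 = 44.75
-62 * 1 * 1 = -62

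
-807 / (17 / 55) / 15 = -174.06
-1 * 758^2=-574564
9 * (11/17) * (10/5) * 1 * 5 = 990/17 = 58.24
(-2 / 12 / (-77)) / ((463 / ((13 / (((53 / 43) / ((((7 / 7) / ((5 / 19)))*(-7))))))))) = -10621 / 8097870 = -0.00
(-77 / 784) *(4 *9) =-99 / 28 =-3.54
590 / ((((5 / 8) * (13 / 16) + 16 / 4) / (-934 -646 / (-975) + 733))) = -2950249216 / 112515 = -26220.94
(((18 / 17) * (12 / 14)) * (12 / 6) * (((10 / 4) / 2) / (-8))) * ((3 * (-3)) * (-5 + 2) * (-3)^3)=98415 / 476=206.75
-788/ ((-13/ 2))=1576/ 13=121.23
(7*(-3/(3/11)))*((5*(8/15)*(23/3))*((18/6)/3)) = -14168/9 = -1574.22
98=98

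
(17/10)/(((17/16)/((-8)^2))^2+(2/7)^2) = 20.75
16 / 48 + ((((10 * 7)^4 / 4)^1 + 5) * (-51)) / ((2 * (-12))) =306127763 / 24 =12755323.46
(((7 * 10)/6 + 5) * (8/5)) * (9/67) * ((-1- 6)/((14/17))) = -2040/67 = -30.45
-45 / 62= -0.73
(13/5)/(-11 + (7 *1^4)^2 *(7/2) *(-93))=-0.00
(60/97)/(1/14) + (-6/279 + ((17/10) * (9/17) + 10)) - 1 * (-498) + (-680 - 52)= -214.46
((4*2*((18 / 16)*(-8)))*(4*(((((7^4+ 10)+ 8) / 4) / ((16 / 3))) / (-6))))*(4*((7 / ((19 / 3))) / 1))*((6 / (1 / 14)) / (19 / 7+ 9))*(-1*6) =-19670364 / 19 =-1035282.32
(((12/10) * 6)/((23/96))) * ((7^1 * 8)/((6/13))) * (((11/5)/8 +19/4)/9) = 1170624/575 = 2035.87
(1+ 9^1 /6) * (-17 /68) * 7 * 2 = -35 /4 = -8.75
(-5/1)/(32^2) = -0.00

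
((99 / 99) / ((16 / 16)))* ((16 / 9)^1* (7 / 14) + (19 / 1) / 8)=235 / 72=3.26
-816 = -816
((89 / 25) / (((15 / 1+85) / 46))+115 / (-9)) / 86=-125327 / 967500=-0.13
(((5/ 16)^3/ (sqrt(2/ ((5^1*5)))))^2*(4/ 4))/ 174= 390625/ 5838471168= 0.00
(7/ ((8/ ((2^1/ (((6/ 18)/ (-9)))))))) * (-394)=37233/ 2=18616.50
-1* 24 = -24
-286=-286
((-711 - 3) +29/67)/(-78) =47809/5226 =9.15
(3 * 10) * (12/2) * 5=900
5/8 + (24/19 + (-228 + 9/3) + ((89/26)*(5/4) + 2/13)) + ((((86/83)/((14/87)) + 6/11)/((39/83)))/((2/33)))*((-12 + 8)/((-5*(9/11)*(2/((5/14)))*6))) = -23042636/108927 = -211.54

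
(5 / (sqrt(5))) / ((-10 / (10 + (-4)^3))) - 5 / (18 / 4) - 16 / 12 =-22 / 9 + 27 *sqrt(5) / 5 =9.63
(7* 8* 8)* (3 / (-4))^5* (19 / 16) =-32319 / 256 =-126.25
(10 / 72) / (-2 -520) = -5 / 18792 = -0.00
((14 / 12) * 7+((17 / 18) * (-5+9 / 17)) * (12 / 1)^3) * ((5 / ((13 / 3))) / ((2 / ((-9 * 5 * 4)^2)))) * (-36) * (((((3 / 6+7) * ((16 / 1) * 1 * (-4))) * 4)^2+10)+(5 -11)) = 235022875278264000 / 13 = 18078682713712615.38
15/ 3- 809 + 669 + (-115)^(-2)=-135.00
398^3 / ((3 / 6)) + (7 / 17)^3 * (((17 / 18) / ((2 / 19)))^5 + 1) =126093643.34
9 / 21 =0.43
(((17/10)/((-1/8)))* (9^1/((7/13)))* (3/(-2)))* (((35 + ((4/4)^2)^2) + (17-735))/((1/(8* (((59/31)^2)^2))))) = -25451111166624/1042685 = -24409204.28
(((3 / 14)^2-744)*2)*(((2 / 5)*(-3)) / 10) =87489 / 490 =178.55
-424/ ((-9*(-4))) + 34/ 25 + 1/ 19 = -44311/ 4275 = -10.37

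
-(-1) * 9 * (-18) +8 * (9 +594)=4662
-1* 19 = -19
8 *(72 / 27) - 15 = 19 / 3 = 6.33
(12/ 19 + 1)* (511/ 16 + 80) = 55521/ 304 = 182.63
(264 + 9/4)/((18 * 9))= 355/216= 1.64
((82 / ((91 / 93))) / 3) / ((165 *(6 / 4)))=5084 / 45045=0.11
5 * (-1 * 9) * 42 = -1890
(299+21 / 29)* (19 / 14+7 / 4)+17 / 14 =1865 / 2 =932.50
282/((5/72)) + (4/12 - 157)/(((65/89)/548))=-22130984/195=-113492.23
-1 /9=-0.11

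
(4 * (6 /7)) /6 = 4 /7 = 0.57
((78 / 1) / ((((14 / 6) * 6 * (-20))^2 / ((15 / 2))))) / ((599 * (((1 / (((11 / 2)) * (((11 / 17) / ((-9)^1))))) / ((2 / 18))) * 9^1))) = -1573 / 25866449280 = -0.00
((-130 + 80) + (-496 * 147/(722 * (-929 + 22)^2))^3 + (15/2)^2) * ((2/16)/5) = 654794973252809559421011961/4190687828819221538180091040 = 0.16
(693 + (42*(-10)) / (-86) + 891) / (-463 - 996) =-68322 / 62737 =-1.09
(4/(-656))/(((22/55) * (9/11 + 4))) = -55/17384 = -0.00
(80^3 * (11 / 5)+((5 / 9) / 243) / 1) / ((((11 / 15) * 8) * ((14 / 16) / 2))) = 438857.14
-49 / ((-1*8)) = 49 / 8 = 6.12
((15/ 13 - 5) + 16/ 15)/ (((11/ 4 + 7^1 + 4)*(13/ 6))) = -4336/ 46475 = -0.09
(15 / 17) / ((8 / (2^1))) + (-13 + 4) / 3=-189 / 68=-2.78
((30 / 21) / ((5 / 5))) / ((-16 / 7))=-5 / 8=-0.62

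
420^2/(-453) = -58800/151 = -389.40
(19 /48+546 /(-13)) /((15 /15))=-1997 /48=-41.60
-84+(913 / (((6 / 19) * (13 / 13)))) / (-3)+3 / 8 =-75409 / 72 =-1047.35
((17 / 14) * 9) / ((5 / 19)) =2907 / 70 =41.53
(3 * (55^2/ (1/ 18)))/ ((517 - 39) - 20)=81675/ 229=356.66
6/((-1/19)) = -114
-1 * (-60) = 60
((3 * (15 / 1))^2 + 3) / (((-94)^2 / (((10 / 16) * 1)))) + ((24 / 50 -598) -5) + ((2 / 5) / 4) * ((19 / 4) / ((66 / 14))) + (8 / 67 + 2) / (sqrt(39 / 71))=-1097602466 / 1822425 + 142 * sqrt(2769) / 2613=-599.42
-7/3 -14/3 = -7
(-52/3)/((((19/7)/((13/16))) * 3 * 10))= -1183/6840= -0.17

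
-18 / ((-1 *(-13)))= -18 / 13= -1.38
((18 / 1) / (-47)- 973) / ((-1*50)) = 45749 / 2350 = 19.47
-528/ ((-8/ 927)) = 61182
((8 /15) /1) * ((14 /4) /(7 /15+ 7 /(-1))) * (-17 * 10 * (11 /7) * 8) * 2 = 59840 /49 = 1221.22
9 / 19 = 0.47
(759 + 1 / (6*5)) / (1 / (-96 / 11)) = -364336 / 55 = -6624.29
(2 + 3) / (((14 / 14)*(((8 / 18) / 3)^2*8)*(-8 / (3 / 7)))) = -10935 / 7168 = -1.53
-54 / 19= -2.84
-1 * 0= 0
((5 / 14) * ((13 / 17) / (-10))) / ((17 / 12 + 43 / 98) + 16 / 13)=-3549 / 401047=-0.01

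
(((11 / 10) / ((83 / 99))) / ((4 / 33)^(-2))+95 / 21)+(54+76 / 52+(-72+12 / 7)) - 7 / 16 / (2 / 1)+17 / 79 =-2945623943 / 286409760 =-10.28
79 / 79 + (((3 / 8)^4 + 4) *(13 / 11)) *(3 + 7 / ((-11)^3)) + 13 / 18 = 4304089069 / 269862912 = 15.95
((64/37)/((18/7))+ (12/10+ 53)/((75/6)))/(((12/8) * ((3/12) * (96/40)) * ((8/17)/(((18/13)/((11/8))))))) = 14177048/1190475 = 11.91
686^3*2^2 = 1291315424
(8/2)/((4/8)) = 8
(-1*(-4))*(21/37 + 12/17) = 3204/629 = 5.09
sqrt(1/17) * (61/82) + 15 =61 * sqrt(17)/1394 + 15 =15.18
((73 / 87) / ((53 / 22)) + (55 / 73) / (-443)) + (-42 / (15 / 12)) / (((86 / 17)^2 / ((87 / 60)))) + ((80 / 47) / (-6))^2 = -134905027300269533 / 91357791991183350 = -1.48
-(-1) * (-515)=-515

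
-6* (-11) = 66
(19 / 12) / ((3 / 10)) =95 / 18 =5.28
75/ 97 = 0.77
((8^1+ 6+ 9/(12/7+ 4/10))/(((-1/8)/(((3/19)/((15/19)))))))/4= -1351/185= -7.30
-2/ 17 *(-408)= 48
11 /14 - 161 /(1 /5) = -11259 /14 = -804.21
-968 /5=-193.60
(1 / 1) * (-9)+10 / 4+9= 5 / 2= 2.50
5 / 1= 5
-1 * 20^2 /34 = -200 /17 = -11.76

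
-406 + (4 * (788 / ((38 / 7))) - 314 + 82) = -1090 / 19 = -57.37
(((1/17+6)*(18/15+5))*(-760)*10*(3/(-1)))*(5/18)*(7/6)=42466900/153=277561.44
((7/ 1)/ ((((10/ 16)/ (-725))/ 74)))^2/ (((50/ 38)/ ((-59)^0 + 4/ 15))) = 5213659822336/ 15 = 347577321489.07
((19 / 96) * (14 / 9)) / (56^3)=19 / 10838016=0.00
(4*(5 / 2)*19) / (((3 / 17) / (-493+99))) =-1272620 / 3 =-424206.67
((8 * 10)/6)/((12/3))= 10/3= 3.33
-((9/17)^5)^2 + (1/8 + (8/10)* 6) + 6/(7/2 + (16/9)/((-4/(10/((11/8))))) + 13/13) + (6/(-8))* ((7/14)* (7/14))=383309529423713801/40481157521015920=9.47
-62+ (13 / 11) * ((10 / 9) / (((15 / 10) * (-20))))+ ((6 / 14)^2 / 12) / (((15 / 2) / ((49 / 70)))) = -12898603 / 207900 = -62.04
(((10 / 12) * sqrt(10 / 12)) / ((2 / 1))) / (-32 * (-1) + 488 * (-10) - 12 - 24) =-5 * sqrt(30) / 351648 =-0.00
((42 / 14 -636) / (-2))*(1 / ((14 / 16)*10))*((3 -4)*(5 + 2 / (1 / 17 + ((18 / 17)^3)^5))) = -51019721910846173343006 / 242025645506290077635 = -210.80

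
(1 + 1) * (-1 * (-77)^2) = -11858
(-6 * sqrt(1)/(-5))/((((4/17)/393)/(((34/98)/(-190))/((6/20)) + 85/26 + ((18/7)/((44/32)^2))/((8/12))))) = 10629.38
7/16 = 0.44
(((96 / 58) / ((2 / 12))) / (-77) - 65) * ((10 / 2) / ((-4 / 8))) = 1454330 / 2233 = 651.29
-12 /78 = -2 /13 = -0.15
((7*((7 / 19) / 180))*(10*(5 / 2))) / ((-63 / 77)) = -2695 / 6156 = -0.44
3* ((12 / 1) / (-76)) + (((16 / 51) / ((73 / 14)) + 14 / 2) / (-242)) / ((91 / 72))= -18424977 / 37089767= -0.50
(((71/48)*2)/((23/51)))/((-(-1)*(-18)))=-1207/3312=-0.36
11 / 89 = 0.12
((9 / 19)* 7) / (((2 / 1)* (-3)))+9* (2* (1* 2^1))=1347 / 38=35.45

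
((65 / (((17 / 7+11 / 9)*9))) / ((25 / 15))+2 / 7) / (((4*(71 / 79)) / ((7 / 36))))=0.08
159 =159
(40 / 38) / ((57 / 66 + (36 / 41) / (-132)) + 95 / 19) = 18040 / 100377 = 0.18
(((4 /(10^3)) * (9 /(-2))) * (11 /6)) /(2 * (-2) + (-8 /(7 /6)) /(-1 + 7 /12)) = -231 /87200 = -0.00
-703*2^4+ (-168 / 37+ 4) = -416196 / 37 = -11248.54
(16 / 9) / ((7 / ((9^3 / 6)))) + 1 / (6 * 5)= 30.89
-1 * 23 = -23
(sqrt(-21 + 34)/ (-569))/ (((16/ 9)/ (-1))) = 9 * sqrt(13)/ 9104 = 0.00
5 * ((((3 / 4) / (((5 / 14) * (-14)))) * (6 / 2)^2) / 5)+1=-7 / 20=-0.35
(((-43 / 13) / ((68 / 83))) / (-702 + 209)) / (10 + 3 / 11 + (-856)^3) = -0.00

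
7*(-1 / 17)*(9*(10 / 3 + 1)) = -273 / 17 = -16.06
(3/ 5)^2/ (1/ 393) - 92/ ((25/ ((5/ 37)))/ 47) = 109249/ 925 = 118.11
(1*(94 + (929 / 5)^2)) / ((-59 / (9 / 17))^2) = 70096671 / 25150225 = 2.79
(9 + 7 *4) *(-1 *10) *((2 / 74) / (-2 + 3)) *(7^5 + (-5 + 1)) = -168030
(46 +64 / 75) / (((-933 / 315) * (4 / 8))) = -49196 / 1555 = -31.64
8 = 8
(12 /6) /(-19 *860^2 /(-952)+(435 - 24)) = 238 /1805459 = 0.00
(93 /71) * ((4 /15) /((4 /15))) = 93 /71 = 1.31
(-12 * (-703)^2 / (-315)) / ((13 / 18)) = 11861016 / 455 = 26068.17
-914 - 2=-916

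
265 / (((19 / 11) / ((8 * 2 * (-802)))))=-37405280 / 19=-1968698.95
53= 53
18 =18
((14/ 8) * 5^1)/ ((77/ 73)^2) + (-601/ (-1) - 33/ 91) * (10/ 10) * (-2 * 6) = -317107279/ 44044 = -7199.78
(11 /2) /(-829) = -11 /1658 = -0.01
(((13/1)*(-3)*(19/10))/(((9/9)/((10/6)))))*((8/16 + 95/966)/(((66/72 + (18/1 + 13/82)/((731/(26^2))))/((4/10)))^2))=-6155573146857888/163274080621255625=-0.04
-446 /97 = -4.60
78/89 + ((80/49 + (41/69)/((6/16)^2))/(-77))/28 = 1275329822/1459709559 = 0.87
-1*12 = -12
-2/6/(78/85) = -85/234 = -0.36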